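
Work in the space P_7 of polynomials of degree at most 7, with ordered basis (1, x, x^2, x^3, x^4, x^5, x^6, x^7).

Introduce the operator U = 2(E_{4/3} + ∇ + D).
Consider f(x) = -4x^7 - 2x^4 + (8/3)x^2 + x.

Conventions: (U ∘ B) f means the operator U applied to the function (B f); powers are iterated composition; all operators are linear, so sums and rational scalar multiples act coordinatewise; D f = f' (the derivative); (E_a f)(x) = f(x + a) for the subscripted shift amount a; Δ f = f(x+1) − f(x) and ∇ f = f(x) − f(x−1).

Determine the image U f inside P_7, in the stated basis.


g(x) = -8x^7 - (560/3)x^6 - (392/3)x^5 - (25588/27)x^4 - (53320/81)x^3 - (72032/81)x^2 - (200486/729)x - 143816/2187

E_{4/3} f = -4x^7 - (112/3)x^6 - (448/3)x^5 - (9014/27)x^4 - (36704/81)x^3 - (30184/81)x^2 - (122599/729)x - 66076/2187
∇ f = -28x^6 + 84x^5 - 140x^4 + 132x^3 - 72x^2 + (76/3)x - 11/3
D f = -28x^6 - 8x^3 + (16/3)x + 1
(E_{4/3} + ∇ + D) f = -4x^7 - (280/3)x^6 - (196/3)x^5 - (12794/27)x^4 - (26660/81)x^3 - (36016/81)x^2 - (100243/729)x - 71908/2187
(2(E_{4/3} + ∇ + D)) f = -8x^7 - (560/3)x^6 - (392/3)x^5 - (25588/27)x^4 - (53320/81)x^3 - (72032/81)x^2 - (200486/729)x - 143816/2187


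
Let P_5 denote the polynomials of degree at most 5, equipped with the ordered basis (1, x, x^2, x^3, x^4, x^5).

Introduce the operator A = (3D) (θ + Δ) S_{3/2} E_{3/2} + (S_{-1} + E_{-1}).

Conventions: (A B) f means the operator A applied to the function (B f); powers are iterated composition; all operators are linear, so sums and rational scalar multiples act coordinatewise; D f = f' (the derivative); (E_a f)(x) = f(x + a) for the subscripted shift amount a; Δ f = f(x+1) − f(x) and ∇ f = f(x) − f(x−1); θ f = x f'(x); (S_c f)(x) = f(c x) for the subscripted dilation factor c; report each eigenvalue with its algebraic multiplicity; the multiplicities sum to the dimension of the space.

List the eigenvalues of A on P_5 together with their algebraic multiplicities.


image of 1: 2
image of x: 7/2
image of x^2: 2x^2 + 25x + 28
image of x^3: (705/8)x^2 + (741/4)x + 241/2
image of x^4: 2x^4 + 239x^3 + 735x^2 + (3629/4)x + 487
image of x^5: (18065/32)x^4 + (18305/8)x^3 + (32725/8)x^2 + (32845/8)x + 3643/2
the matrix is upper triangular; its diagonal is (2, 0, 2, 0, 2, 0)
for a triangular matrix the eigenvalues are the diagonal entries, with algebraic multiplicity their repetition count

λ = 0 (multiplicity 3), λ = 2 (multiplicity 3)


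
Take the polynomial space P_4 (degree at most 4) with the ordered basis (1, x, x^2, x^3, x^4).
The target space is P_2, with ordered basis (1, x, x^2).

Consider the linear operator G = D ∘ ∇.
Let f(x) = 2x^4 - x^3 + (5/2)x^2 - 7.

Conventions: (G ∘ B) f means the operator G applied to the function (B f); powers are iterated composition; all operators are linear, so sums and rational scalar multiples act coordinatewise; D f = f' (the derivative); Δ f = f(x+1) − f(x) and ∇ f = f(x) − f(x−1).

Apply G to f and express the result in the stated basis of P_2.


g(x) = 24x^2 - 30x + 16

∇ f = 8x^3 - 15x^2 + 16x - 11/2
D ∇ f = 24x^2 - 30x + 16


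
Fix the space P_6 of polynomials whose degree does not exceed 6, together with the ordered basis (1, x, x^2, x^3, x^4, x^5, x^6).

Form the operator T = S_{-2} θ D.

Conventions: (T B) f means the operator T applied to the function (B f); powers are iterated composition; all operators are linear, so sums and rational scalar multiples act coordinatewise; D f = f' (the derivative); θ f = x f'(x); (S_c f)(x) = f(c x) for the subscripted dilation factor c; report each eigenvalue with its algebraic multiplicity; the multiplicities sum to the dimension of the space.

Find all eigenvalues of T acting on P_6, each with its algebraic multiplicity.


λ = 0 (multiplicity 7)

image of 1: 0
image of x: 0
image of x^2: -4x
image of x^3: 24x^2
image of x^4: -96x^3
image of x^5: 320x^4
image of x^6: -960x^5
the matrix is upper triangular; its diagonal is (0, 0, 0, 0, 0, 0, 0)
for a triangular matrix the eigenvalues are the diagonal entries, with algebraic multiplicity their repetition count


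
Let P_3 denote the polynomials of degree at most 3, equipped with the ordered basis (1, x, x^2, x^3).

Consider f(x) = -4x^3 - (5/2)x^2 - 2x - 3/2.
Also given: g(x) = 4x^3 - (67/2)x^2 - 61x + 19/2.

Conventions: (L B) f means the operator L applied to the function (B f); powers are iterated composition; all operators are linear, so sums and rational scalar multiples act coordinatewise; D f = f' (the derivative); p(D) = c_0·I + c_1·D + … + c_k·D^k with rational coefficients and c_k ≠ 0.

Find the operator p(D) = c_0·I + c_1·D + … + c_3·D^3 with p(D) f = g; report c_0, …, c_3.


D^0 f = -4x^3 - (5/2)x^2 - 2x - 3/2
D^1 f = -12x^2 - 5x - 2
D^2 f = -24x - 5
D^3 f = -24
matching coefficients of g against c_0 f + c_1 Df + … from the top degree down determines the c_i
solution: c_0 = -1, c_1 = 3, c_2 = 2, c_3 = -1

c_0 = -1, c_1 = 3, c_2 = 2, c_3 = -1


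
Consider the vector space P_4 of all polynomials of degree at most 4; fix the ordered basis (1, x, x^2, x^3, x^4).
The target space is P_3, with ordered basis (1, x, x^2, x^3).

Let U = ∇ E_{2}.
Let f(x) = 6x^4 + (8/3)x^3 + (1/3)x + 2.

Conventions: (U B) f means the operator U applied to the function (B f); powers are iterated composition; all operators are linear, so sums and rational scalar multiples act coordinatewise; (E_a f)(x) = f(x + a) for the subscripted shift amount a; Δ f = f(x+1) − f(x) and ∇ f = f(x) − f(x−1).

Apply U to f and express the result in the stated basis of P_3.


E_{2} f = 6x^4 + (152/3)x^3 + 160x^2 + (673/3)x + 120
∇ E_{2} f = 24x^3 + 116x^2 + 192x + 109

g(x) = 24x^3 + 116x^2 + 192x + 109


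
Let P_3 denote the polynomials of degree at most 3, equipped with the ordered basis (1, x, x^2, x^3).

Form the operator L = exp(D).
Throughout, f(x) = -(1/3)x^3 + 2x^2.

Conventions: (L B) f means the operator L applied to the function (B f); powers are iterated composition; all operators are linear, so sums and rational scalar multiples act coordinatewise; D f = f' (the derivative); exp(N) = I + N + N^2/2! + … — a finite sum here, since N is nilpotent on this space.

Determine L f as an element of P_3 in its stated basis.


order-1 term: -x^2 + 4x
order-2 term: -x + 2
order-3 term: -1/3
the series for exp(D) f terminates at order 3
exp(D) f = -(1/3)x^3 + x^2 + 3x + 5/3

g(x) = -(1/3)x^3 + x^2 + 3x + 5/3


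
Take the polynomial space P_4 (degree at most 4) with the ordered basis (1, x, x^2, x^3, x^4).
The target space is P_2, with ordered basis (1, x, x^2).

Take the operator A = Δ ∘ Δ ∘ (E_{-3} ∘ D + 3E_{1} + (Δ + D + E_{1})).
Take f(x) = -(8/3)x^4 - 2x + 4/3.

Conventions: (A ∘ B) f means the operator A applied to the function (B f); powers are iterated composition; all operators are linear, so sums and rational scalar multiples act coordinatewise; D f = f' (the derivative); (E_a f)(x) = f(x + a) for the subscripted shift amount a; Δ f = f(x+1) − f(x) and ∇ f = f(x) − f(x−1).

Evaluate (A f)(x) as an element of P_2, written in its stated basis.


D f = -(32/3)x^3 - 2
E_{-3} D f = -(32/3)x^3 + 96x^2 - 288x + 286
E_{1} f = -(8/3)x^4 - (32/3)x^3 - 16x^2 - (38/3)x - 10/3
(3E_{1}) f = -8x^4 - 32x^3 - 48x^2 - 38x - 10
Δ f = -(32/3)x^3 - 16x^2 - (32/3)x - 14/3
D f = -(32/3)x^3 - 2
E_{1} f = -(8/3)x^4 - (32/3)x^3 - 16x^2 - (38/3)x - 10/3
(Δ + D + E_{1}) f = -(8/3)x^4 - 32x^3 - 32x^2 - (70/3)x - 10
(E_{-3} ∘ D + 3E_{1} + (Δ + D + E_{1})) f = -(32/3)x^4 - (224/3)x^3 + 16x^2 - (1048/3)x + 266
Δ (E_{-3} ∘ D + 3E_{1} + (Δ + D + E_{1})) f = -(128/3)x^3 - 288x^2 - (704/3)x - 1256/3
Δ Δ (E_{-3} ∘ D + 3E_{1} + (Δ + D + E_{1})) f = -128x^2 - 704x - 1696/3

the result is g(x) = -128x^2 - 704x - 1696/3


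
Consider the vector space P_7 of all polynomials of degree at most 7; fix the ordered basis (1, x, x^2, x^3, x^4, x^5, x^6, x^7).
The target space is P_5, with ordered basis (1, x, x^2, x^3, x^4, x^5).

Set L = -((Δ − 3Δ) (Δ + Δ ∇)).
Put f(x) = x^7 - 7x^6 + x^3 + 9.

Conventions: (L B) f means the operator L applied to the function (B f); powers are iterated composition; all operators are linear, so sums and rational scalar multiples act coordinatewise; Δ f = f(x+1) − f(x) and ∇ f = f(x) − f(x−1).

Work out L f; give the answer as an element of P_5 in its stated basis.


the image equals g(x) = 84x^5 + 420x^4 - 1540x^3 - 2940x^2 - 3320x - 1180

Δ f = 7x^6 - 21x^5 - 70x^4 - 105x^3 - 81x^2 - 32x - 5
∇ f = 7x^6 - 63x^5 + 140x^4 - 175x^3 + 129x^2 - 52x + 9
Δ ∇ f = 42x^5 - 210x^4 + 70x^3 - 210x^2 + 20x - 14
(Δ + Δ ∇) f = 7x^6 + 21x^5 - 280x^4 - 35x^3 - 291x^2 - 12x - 19
Δ (Δ + Δ ∇) f = 42x^5 + 210x^4 - 770x^3 - 1470x^2 - 1660x - 590
Δ (Δ + Δ ∇) f = 42x^5 + 210x^4 - 770x^3 - 1470x^2 - 1660x - 590
(-3Δ) (Δ + Δ ∇) f = -126x^5 - 630x^4 + 2310x^3 + 4410x^2 + 4980x + 1770
(Δ − 3Δ) (Δ + Δ ∇) f = -84x^5 - 420x^4 + 1540x^3 + 2940x^2 + 3320x + 1180
(-((Δ − 3Δ) (Δ + Δ ∇))) f = 84x^5 + 420x^4 - 1540x^3 - 2940x^2 - 3320x - 1180


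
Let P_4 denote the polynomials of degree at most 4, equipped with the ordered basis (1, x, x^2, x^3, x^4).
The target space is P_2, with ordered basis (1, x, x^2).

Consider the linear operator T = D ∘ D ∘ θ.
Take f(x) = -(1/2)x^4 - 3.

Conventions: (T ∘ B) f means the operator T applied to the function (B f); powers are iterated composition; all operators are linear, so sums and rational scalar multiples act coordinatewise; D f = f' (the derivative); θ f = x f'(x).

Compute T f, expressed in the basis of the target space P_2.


θ f = -2x^4
D θ f = -8x^3
D D θ f = -24x^2

the image equals g(x) = -24x^2


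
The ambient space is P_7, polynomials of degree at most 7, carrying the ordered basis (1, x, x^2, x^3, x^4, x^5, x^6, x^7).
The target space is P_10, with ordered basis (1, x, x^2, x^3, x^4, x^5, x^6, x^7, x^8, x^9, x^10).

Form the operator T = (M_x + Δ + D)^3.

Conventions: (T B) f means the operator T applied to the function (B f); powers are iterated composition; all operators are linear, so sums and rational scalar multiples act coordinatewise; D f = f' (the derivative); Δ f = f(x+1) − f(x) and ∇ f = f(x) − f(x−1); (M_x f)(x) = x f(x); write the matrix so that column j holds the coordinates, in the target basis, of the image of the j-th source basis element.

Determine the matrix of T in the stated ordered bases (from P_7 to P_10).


image of 1: x^3 + 6x + 1
image of x: x^4 + 12x^2 + 4x + 13
image of x^2: x^5 + 18x^3 + 10x^2 + 53x + 19
image of x^3: x^6 + 24x^4 + 19x^3 + 123x^2 + 96x + 82
image of x^4: x^7 + 30x^5 + 31x^4 + 226x^3 + 273x^2 + 397x + 205
image of x^5: x^8 + 36x^6 + 46x^5 + 365x^4 + 595x^3 + 1168x^2 + 1148x + 532
image of x^6: x^9 + 42x^7 + 64x^6 + 543x^5 + 1110x^4 + 2693x^3 + 3816x^2 + 3417x + 1381
image of x^7: x^10 + 48x^8 + 85x^7 + 763x^6 + 1869x^5 + 5348x^4 + 9779x^3 + 12750x^2 + 10090x + 3640
each image's coordinates form column j of the matrix

the matrix is [[1, 13, 19, 82, 205, 532, 1381, 3640]; [6, 4, 53, 96, 397, 1148, 3417, 10090]; [0, 12, 10, 123, 273, 1168, 3816, 12750]; [1, 0, 18, 19, 226, 595, 2693, 9779]; [0, 1, 0, 24, 31, 365, 1110, 5348]; [0, 0, 1, 0, 30, 46, 543, 1869]; [0, 0, 0, 1, 0, 36, 64, 763]; [0, 0, 0, 0, 1, 0, 42, 85]; [0, 0, 0, 0, 0, 1, 0, 48]; [0, 0, 0, 0, 0, 0, 1, 0]; [0, 0, 0, 0, 0, 0, 0, 1]] (rows listed top to bottom)


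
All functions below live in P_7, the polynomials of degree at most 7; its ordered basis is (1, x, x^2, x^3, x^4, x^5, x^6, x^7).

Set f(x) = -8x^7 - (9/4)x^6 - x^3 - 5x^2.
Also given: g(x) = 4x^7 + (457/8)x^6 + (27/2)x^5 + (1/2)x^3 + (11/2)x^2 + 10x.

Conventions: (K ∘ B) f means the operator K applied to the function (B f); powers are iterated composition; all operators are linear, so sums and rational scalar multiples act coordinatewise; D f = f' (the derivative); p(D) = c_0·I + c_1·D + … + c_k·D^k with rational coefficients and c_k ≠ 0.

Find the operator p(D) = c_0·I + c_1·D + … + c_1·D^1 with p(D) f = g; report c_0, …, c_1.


p(D) = -(1/2)·I − D, i.e. c_0 = -1/2, c_1 = -1

D^0 f = -8x^7 - (9/4)x^6 - x^3 - 5x^2
D^1 f = -56x^6 - (27/2)x^5 - 3x^2 - 10x
matching coefficients of g against c_0 f + c_1 Df + … from the top degree down determines the c_i
solution: c_0 = -1/2, c_1 = -1


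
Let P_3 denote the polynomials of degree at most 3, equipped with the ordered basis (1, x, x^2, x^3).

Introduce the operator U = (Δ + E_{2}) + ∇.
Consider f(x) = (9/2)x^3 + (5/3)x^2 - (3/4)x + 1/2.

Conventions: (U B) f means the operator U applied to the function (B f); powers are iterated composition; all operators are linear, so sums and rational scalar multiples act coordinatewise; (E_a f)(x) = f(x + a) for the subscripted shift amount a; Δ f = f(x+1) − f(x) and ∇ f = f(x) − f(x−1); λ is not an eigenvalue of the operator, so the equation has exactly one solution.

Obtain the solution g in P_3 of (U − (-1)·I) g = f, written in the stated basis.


write g with unknown coordinates in the stated basis and equate coefficients in (U − (-1)·I) g = f
solving from the highest basis element down gives g = (9/4)x^3 - (38/3)x^2 + (883/24)x - 237/4
check: U g = (9/4)x^3 + (43/3)x^2 - (901/24)x + 239/4
so U g − (-1)·g = (9/2)x^3 + (5/3)x^2 - (3/4)x + 1/2 = f ✓

g(x) = (9/4)x^3 - (38/3)x^2 + (883/24)x - 237/4


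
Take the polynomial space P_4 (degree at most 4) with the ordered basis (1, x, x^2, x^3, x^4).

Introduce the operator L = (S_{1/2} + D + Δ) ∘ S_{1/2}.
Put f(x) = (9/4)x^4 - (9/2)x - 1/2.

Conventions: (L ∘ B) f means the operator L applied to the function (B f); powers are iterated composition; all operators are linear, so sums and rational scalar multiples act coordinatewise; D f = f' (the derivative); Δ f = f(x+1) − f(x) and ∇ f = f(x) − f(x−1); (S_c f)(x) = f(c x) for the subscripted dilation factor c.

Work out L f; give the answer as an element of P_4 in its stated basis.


the result is g(x) = (9/1024)x^4 + (9/8)x^3 + (27/32)x^2 - (9/16)x - 311/64

S_{1/2} f = (9/64)x^4 - (9/4)x - 1/2
S_{1/2} S_{1/2} f = (9/1024)x^4 - (9/8)x - 1/2
D S_{1/2} f = (9/16)x^3 - 9/4
Δ S_{1/2} f = (9/16)x^3 + (27/32)x^2 + (9/16)x - 135/64
(S_{1/2} + D + Δ) S_{1/2} f = (9/1024)x^4 + (9/8)x^3 + (27/32)x^2 - (9/16)x - 311/64


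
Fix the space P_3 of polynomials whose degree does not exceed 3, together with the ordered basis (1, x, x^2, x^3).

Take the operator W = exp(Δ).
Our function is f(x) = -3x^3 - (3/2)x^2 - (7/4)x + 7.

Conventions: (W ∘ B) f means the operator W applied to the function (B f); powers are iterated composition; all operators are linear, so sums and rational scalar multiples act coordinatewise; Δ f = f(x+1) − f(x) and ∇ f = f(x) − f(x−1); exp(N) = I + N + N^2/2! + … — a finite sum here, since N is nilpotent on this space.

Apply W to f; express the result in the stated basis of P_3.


the image equals g(x) = -3x^3 - (21/2)x^2 - (91/4)x - 51/4

order-1 term: -9x^2 - 12x - 25/4
order-2 term: -9x - 21/2
order-3 term: -3
the series for exp(Δ) f terminates at order 3
exp(Δ) f = -3x^3 - (21/2)x^2 - (91/4)x - 51/4


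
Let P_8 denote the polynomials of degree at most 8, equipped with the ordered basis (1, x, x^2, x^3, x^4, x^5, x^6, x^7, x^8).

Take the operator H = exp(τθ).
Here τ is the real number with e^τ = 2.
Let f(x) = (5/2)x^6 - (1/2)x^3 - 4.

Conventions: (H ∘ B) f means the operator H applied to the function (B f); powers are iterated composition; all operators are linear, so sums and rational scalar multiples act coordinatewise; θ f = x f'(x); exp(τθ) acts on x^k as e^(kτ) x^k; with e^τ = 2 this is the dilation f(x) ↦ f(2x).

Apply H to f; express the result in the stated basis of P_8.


the image equals g(x) = 160x^6 - 4x^3 - 4

exp(τθ) x^k = e^(kτ) x^k; with e^τ = 2 this sends x^k to 2^k x^k
x^3 ↦ 8 x^3
x^6 ↦ 64 x^6
applying this coordinatewise to f: exp(τθ) f = 160x^6 - 4x^3 - 4


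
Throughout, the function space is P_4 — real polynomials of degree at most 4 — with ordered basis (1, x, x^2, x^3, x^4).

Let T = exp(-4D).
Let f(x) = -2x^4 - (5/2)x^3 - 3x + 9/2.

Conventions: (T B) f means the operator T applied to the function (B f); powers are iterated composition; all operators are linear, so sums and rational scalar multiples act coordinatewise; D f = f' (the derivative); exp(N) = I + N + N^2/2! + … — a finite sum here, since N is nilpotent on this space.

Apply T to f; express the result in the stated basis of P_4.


the image equals g(x) = -2x^4 + (59/2)x^3 - 162x^2 + 389x - 671/2

order-1 term: 32x^3 + 30x^2 + 12
order-2 term: -192x^2 - 120x
order-3 term: 512x + 160
order-4 term: -512
the series for exp(-4D) f terminates at order 4
exp(-4D) f = -2x^4 + (59/2)x^3 - 162x^2 + 389x - 671/2


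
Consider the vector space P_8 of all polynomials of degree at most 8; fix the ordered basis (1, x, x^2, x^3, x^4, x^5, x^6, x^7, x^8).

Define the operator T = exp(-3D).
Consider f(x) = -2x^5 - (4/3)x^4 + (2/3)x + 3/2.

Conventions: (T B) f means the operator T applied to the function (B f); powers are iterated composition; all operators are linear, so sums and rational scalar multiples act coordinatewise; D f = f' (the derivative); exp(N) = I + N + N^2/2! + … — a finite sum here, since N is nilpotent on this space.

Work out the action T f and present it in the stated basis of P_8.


the result is g(x) = -2x^5 + (86/3)x^4 - 164x^3 + 468x^2 - (1996/3)x + 755/2

order-1 term: 30x^4 + 16x^3 - 2
order-2 term: -180x^3 - 72x^2
order-3 term: 540x^2 + 144x
order-4 term: -810x - 108
order-5 term: 486
the series for exp(-3D) f terminates at order 5
exp(-3D) f = -2x^5 + (86/3)x^4 - 164x^3 + 468x^2 - (1996/3)x + 755/2


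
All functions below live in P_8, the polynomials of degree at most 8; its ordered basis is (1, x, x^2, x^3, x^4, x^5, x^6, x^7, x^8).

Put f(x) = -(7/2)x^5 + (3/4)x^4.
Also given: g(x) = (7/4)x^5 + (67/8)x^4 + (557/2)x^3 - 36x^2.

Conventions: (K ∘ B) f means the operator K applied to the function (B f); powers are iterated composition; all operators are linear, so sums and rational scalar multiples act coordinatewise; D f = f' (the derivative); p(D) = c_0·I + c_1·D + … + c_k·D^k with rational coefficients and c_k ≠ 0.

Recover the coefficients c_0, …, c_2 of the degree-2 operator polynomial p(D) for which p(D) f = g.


D^0 f = -(7/2)x^5 + (3/4)x^4
D^1 f = -(35/2)x^4 + 3x^3
D^2 f = -70x^3 + 9x^2
matching coefficients of g against c_0 f + c_1 Df + … from the top degree down determines the c_i
solution: c_0 = -1/2, c_1 = -1/2, c_2 = -4

c_0 = -1/2, c_1 = -1/2, c_2 = -4


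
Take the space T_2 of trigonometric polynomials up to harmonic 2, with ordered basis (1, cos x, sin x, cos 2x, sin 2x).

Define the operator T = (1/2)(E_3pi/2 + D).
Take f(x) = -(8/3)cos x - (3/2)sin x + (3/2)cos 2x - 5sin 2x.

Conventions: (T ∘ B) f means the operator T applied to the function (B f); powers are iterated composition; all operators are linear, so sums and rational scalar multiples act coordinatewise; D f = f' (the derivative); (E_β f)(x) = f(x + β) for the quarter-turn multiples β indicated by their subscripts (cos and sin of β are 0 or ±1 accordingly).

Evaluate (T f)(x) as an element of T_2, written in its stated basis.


E_3pi/2 f = (3/2)cos x - (8/3)sin x - (3/2)cos 2x + 5sin 2x
D f = -(3/2)cos x + (8/3)sin x - 10cos 2x - 3sin 2x
(E_3pi/2 + D) f = -(23/2)cos 2x + 2sin 2x
((1/2)(E_3pi/2 + D)) f = -(23/4)cos 2x + sin 2x

the image equals g(x) = -(23/4)cos 2x + sin 2x


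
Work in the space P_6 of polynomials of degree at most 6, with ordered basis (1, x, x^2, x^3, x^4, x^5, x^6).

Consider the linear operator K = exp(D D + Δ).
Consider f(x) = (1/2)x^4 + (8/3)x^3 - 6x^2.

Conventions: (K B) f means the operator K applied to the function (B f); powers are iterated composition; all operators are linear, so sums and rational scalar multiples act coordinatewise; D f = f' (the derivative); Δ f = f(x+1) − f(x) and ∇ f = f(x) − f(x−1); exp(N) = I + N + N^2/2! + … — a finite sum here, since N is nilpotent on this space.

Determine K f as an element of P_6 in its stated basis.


order-1 term: 2x^3 + 17x^2 + 14x - 89/6
order-2 term: 3x^2 + 26x + 67/2
order-3 term: 2x + 35/3
order-4 term: 1/2
the series for exp(D D + Δ) f terminates at order 4
exp(D D + Δ) f = (1/2)x^4 + (14/3)x^3 + 14x^2 + 42x + 185/6

the result is g(x) = (1/2)x^4 + (14/3)x^3 + 14x^2 + 42x + 185/6


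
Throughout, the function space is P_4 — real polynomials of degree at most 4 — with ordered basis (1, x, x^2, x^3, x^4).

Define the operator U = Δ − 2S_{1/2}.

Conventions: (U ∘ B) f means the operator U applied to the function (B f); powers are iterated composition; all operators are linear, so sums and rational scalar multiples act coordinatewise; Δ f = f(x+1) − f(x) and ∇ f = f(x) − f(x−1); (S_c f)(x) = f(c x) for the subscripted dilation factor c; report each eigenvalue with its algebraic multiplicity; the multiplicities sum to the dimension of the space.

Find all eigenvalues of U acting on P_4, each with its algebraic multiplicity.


λ = -2 (multiplicity 1), λ = -1 (multiplicity 1), λ = -1/2 (multiplicity 1), λ = -1/4 (multiplicity 1), λ = -1/8 (multiplicity 1)

image of 1: -2
image of x: -x + 1
image of x^2: -(1/2)x^2 + 2x + 1
image of x^3: -(1/4)x^3 + 3x^2 + 3x + 1
image of x^4: -(1/8)x^4 + 4x^3 + 6x^2 + 4x + 1
the matrix is upper triangular; its diagonal is (-2, -1, -1/2, -1/4, -1/8)
for a triangular matrix the eigenvalues are the diagonal entries, with algebraic multiplicity their repetition count


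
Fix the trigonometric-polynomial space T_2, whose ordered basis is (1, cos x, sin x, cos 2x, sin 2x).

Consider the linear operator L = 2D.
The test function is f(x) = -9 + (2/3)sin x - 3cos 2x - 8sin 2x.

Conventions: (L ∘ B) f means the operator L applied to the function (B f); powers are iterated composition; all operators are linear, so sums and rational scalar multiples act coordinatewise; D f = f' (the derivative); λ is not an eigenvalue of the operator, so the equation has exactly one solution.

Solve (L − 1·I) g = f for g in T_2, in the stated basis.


the result is g(x) = 9 - (4/15)cos x - (2/15)sin x + (35/17)cos 2x - (4/17)sin 2x

write g with unknown coordinates in the stated basis and equate coefficients in (L − 1·I) g = f
solving from the highest basis element down gives g = 9 - (4/15)cos x - (2/15)sin x + (35/17)cos 2x - (4/17)sin 2x
check: L g = -(4/15)cos x + (8/15)sin x - (16/17)cos 2x - (140/17)sin 2x
so L g − 1·g = -9 + (2/3)sin x - 3cos 2x - 8sin 2x = f ✓


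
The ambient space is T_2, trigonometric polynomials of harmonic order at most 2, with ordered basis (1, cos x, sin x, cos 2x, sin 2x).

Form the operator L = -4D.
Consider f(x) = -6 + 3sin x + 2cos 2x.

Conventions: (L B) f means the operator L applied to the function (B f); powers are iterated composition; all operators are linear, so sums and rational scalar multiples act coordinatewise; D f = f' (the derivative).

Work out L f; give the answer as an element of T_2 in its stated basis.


g(x) = -12cos x + 16sin 2x

D f = 3cos x - 4sin 2x
(-4D) f = -12cos x + 16sin 2x


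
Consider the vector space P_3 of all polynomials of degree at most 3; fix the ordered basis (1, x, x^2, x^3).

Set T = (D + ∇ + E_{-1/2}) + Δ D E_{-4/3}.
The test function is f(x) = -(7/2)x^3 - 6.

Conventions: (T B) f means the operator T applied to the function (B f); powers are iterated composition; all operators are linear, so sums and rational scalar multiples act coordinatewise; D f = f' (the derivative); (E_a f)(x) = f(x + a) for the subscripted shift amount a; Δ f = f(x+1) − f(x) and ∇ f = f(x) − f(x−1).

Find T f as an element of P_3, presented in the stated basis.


D f = -(21/2)x^2
∇ f = -(21/2)x^2 + (21/2)x - 7/2
E_{-1/2} f = -(7/2)x^3 + (21/4)x^2 - (21/8)x - 89/16
(D + ∇ + E_{-1/2}) f = -(7/2)x^3 - (63/4)x^2 + (63/8)x - 145/16
E_{-4/3} f = -(7/2)x^3 + 14x^2 - (56/3)x + 62/27
D E_{-4/3} f = -(21/2)x^2 + 28x - 56/3
Δ D E_{-4/3} f = -21x + 35/2
((D + ∇ + E_{-1/2}) + Δ D E_{-4/3}) f = -(7/2)x^3 - (63/4)x^2 - (105/8)x + 135/16

g(x) = -(7/2)x^3 - (63/4)x^2 - (105/8)x + 135/16


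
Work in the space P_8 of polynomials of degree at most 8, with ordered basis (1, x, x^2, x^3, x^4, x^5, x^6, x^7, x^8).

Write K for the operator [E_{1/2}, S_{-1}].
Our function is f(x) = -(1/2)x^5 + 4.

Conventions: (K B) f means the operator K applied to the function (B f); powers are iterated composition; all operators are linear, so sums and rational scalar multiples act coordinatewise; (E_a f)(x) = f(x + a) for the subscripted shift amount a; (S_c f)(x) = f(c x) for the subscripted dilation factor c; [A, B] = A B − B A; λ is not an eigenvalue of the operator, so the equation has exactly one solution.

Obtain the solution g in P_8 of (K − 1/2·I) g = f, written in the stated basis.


the result is g(x) = x^5 - 10x^4 - 80x^3 + 475x^2 + 1880x - 29825/8

write g with unknown coordinates in the stated basis and equate coefficients in (K − 1/2·I) g = f
solving from the highest basis element down gives g = x^5 - 10x^4 - 80x^3 + 475x^2 + 1880x - 29825/8
check: K g = -5x^4 - 40x^3 + (475/2)x^2 + 940x - 29761/16
so K g − 1/2·g = -(1/2)x^5 + 4 = f ✓


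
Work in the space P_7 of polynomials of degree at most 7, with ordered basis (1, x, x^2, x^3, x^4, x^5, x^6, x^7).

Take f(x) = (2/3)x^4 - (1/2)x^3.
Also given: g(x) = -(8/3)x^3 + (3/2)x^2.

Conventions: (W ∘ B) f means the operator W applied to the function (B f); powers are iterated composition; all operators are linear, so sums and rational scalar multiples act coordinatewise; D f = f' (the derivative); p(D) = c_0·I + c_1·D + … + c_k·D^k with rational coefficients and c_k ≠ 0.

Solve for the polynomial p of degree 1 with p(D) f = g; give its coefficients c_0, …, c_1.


D^0 f = (2/3)x^4 - (1/2)x^3
D^1 f = (8/3)x^3 - (3/2)x^2
matching coefficients of g against c_0 f + c_1 Df + … from the top degree down determines the c_i
solution: c_0 = 0, c_1 = -1

c_0 = 0, c_1 = -1


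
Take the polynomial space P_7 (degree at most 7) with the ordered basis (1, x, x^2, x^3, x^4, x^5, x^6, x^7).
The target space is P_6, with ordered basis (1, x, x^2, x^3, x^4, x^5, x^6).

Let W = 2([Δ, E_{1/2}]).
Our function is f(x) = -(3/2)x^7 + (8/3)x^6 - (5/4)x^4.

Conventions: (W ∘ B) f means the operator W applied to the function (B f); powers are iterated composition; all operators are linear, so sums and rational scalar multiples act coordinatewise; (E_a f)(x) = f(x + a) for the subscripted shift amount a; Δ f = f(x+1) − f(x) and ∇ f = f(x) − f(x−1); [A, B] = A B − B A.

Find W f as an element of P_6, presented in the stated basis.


the image equals g(x) = 0

E_{1/2} f = -(3/2)x^7 - (31/12)x^6 + (1/8)x^5 + (35/16)x^4 + (85/96)x^3 - (23/64)x^2 - (37/128)x - 37/768
Δ E_{1/2} f = -(21/2)x^6 - 47x^5 - (725/8)x^4 - (565/6)x^3 - (1703/32)x^2 - (235/16)x - 589/384
Δ f = -(21/2)x^6 - (31/2)x^5 - (25/2)x^4 - (25/6)x^3 + x^2 + (1/2)x - 1/12
E_{1/2} Δ f = -(21/2)x^6 - 47x^5 - (725/8)x^4 - (565/6)x^3 - (1703/32)x^2 - (235/16)x - 589/384
[Δ, E_{1/2}] f = 0
(2([Δ, E_{1/2}])) f = 0


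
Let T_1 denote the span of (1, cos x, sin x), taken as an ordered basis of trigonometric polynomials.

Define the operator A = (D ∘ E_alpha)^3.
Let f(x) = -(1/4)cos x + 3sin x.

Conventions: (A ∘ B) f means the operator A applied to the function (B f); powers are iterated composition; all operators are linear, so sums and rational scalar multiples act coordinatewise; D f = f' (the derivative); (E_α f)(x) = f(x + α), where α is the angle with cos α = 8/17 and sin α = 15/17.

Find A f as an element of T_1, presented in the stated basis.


E_alpha f = (43/17)cos x + (111/68)sin x
D E_alpha f = (111/68)cos x - (43/17)sin x
E_alpha (D ∘ E_alpha) f = -(423/289)cos x - (3041/1156)sin x
D E_alpha (D ∘ E_alpha) f = -(3041/1156)cos x + (423/289)sin x
E_alpha (D ∘ E_alpha) (D ∘ E_alpha) f = (263/4913)cos x + (59151/19652)sin x
D E_alpha (D ∘ E_alpha) (D ∘ E_alpha) f = (59151/19652)cos x - (263/4913)sin x

the image equals g(x) = (59151/19652)cos x - (263/4913)sin x


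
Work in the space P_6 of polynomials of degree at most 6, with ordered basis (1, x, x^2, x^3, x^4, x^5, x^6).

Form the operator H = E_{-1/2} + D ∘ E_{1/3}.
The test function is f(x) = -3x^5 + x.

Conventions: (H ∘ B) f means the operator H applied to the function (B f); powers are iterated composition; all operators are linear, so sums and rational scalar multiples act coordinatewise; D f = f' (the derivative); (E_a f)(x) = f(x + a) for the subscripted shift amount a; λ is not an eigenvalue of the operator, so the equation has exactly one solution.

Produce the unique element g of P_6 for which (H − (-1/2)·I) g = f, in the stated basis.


write g with unknown coordinates in the stated basis and equate coefficients in (H − (-1/2)·I) g = f
solving from the highest basis element down gives g = -2x^5 + (10/3)x^4 + (70/9)x^3 - (155/9)x^2 - (829/324)x + 19187/1944
check: H g = -2x^5 - (5/3)x^4 - (35/9)x^3 + (155/18)x^2 + (1477/648)x - 19187/3888
so H g − (-1/2)·g = -3x^5 + x = f ✓

g(x) = -2x^5 + (10/3)x^4 + (70/9)x^3 - (155/9)x^2 - (829/324)x + 19187/1944


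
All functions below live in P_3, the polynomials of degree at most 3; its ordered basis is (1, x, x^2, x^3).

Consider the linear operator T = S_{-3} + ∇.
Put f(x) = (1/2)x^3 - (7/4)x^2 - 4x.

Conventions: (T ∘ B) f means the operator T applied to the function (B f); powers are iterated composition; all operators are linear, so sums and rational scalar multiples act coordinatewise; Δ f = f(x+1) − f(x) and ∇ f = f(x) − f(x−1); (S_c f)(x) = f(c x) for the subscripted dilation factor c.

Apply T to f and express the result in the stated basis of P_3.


S_{-3} f = -(27/2)x^3 - (63/4)x^2 + 12x
∇ f = (3/2)x^2 - 5x - 7/4
(S_{-3} + ∇) f = -(27/2)x^3 - (57/4)x^2 + 7x - 7/4

the image equals g(x) = -(27/2)x^3 - (57/4)x^2 + 7x - 7/4


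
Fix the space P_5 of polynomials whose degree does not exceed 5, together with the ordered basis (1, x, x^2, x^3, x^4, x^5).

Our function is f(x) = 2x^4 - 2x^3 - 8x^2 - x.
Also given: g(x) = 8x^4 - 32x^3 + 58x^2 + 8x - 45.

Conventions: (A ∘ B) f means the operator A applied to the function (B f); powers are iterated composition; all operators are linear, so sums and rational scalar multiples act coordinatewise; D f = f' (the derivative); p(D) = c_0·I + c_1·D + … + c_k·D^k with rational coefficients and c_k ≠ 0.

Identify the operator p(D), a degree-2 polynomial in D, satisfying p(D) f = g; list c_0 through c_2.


c_0 = 4, c_1 = -3, c_2 = 3

D^0 f = 2x^4 - 2x^3 - 8x^2 - x
D^1 f = 8x^3 - 6x^2 - 16x - 1
D^2 f = 24x^2 - 12x - 16
matching coefficients of g against c_0 f + c_1 Df + … from the top degree down determines the c_i
solution: c_0 = 4, c_1 = -3, c_2 = 3


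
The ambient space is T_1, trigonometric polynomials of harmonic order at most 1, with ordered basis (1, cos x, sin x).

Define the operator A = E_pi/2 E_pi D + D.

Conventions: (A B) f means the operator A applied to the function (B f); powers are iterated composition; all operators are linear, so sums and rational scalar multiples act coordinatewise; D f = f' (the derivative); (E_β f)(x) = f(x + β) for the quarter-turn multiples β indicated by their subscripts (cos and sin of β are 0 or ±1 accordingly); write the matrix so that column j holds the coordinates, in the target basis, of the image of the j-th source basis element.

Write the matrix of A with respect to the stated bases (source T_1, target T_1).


image of 1: 0
image of cos x: cos x - sin x
image of sin x: cos x + sin x
each image's coordinates form column j of the matrix

the matrix is [[0, 0, 0]; [0, 1, 1]; [0, -1, 1]] (rows listed top to bottom)


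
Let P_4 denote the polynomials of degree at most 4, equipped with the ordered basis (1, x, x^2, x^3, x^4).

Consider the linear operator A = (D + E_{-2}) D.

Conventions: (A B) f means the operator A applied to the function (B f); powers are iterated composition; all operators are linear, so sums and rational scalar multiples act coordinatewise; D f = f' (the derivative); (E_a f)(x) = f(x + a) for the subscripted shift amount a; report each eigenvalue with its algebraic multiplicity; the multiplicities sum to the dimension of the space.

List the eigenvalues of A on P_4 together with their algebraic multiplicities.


λ = 0 (multiplicity 5)

image of 1: 0
image of x: 1
image of x^2: 2x - 2
image of x^3: 3x^2 - 6x + 12
image of x^4: 4x^3 - 12x^2 + 48x - 32
the matrix is upper triangular; its diagonal is (0, 0, 0, 0, 0)
for a triangular matrix the eigenvalues are the diagonal entries, with algebraic multiplicity their repetition count


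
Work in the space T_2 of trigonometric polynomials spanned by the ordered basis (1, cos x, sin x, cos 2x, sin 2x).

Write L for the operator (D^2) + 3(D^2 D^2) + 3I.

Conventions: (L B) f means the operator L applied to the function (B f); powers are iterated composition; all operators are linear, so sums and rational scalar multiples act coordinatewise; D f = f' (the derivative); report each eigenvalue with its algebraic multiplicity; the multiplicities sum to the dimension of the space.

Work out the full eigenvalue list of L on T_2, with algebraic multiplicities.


λ = 3 (multiplicity 1), λ = 5 (multiplicity 2), λ = 47 (multiplicity 2)

image of 1: 3
image of cos x: 5cos x
image of sin x: 5sin x
image of cos 2x: 47cos 2x
image of sin 2x: 47sin 2x
the matrix is diagonal; its diagonal is (3, 5, 5, 47, 47)
for a triangular matrix the eigenvalues are the diagonal entries, with algebraic multiplicity their repetition count


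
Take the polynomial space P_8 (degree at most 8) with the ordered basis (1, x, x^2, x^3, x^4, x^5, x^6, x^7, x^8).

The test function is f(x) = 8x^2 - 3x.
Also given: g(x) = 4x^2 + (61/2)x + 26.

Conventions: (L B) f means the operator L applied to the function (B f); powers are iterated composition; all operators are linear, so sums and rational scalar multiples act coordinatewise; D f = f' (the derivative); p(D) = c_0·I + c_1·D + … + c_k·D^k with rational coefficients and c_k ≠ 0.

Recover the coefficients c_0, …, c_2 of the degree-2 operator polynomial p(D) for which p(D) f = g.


c_0 = 1/2, c_1 = 2, c_2 = 2

D^0 f = 8x^2 - 3x
D^1 f = 16x - 3
D^2 f = 16
matching coefficients of g against c_0 f + c_1 Df + … from the top degree down determines the c_i
solution: c_0 = 1/2, c_1 = 2, c_2 = 2


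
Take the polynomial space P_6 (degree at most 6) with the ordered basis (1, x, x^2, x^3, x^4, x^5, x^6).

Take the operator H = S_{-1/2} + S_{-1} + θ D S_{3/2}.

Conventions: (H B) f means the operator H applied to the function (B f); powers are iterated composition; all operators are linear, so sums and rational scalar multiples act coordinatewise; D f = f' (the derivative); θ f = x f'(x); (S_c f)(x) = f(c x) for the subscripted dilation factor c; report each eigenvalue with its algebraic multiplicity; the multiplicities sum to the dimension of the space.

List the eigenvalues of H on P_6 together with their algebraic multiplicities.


image of 1: 2
image of x: -(3/2)x
image of x^2: (5/4)x^2 + (9/2)x
image of x^3: -(9/8)x^3 + (81/4)x^2
image of x^4: (17/16)x^4 + (243/4)x^3
image of x^5: -(33/32)x^5 + (1215/8)x^4
image of x^6: (65/64)x^6 + (10935/32)x^5
the matrix is upper triangular; its diagonal is (2, -3/2, 5/4, -9/8, 17/16, -33/32, 65/64)
for a triangular matrix the eigenvalues are the diagonal entries, with algebraic multiplicity their repetition count

λ = -3/2 (multiplicity 1), λ = -9/8 (multiplicity 1), λ = -33/32 (multiplicity 1), λ = 65/64 (multiplicity 1), λ = 17/16 (multiplicity 1), λ = 5/4 (multiplicity 1), λ = 2 (multiplicity 1)


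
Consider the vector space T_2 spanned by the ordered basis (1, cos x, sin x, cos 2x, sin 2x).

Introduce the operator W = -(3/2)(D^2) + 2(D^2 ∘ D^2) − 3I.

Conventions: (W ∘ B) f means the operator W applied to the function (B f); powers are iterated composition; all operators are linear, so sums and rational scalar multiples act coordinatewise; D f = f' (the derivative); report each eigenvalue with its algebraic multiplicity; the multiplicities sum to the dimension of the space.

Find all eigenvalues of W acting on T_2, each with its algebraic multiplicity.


λ = -3 (multiplicity 1), λ = 1/2 (multiplicity 2), λ = 35 (multiplicity 2)

image of 1: -3
image of cos x: (1/2)cos x
image of sin x: (1/2)sin x
image of cos 2x: 35cos 2x
image of sin 2x: 35sin 2x
the matrix is diagonal; its diagonal is (-3, 1/2, 1/2, 35, 35)
for a triangular matrix the eigenvalues are the diagonal entries, with algebraic multiplicity their repetition count


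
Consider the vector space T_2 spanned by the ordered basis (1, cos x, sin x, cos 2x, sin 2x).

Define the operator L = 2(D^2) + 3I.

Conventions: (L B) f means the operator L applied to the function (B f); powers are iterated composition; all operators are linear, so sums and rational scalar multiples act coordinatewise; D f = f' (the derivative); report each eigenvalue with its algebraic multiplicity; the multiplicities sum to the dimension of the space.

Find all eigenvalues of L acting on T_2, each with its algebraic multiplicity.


image of 1: 3
image of cos x: cos x
image of sin x: sin x
image of cos 2x: -5cos 2x
image of sin 2x: -5sin 2x
the matrix is diagonal; its diagonal is (3, 1, 1, -5, -5)
for a triangular matrix the eigenvalues are the diagonal entries, with algebraic multiplicity their repetition count

λ = -5 (multiplicity 2), λ = 1 (multiplicity 2), λ = 3 (multiplicity 1)


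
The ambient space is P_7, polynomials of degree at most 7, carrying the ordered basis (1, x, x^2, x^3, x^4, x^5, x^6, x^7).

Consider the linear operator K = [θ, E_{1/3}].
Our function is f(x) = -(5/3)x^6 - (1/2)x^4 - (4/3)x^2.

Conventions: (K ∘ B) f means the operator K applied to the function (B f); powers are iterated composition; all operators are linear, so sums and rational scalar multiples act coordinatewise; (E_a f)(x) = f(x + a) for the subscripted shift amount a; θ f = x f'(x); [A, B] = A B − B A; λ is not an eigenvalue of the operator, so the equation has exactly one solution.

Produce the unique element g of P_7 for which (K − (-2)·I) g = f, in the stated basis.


g(x) = -(5/6)x^6 - (5/6)x^5 - (7/3)x^4 - (92/27)x^3 - (761/162)x^2 - (820/243)x - 3917/2916

write g with unknown coordinates in the stated basis and equate coefficients in (K − (-2)·I) g = f
solving from the highest basis element down gives g = -(5/6)x^6 - (5/6)x^5 - (7/3)x^4 - (92/27)x^3 - (761/162)x^2 - (820/243)x - 3917/2916
check: K g = (5/3)x^5 + (25/6)x^4 + (184/27)x^3 + (653/81)x^2 + (1640/243)x + 3917/1458
so K g − (-2)·g = -(5/3)x^6 - (1/2)x^4 - (4/3)x^2 = f ✓


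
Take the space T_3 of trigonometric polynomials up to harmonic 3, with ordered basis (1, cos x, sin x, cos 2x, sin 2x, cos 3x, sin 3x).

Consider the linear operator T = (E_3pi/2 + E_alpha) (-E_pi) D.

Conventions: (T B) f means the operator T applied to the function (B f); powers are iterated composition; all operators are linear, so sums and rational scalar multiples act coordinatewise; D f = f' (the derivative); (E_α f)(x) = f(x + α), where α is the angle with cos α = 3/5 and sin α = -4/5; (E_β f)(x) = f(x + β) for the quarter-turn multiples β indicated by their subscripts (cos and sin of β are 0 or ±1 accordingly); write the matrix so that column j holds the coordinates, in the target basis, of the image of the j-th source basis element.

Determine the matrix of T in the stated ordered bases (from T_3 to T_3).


the matrix is [[0, 0, 0, 0, 0, 0, 0]; [0, 9/5, 3/5, 0, 0, 0, 0]; [0, -3/5, 9/5, 0, 0, 0, 0]; [0, 0, 0, -48/25, 64/25, 0, 0]; [0, 0, 0, -64/25, -48/25, 0, 0]; [0, 0, 0, 0, 0, -243/125, -351/125]; [0, 0, 0, 0, 0, 351/125, -243/125]] (rows listed top to bottom)

image of 1: 0
image of cos x: (9/5)cos x - (3/5)sin x
image of sin x: (3/5)cos x + (9/5)sin x
image of cos 2x: -(48/25)cos 2x - (64/25)sin 2x
image of sin 2x: (64/25)cos 2x - (48/25)sin 2x
image of cos 3x: -(243/125)cos 3x + (351/125)sin 3x
image of sin 3x: -(351/125)cos 3x - (243/125)sin 3x
each image's coordinates form column j of the matrix
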